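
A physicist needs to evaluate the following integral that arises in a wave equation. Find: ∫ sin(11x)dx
Using substitution u = 11x: ∫ sin(u) du/11 = -cos(u)/11 + C

Answer: (-1/11)cos(11x) + C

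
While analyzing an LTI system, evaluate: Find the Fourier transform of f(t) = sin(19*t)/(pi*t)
sin(W*t)/(pi*t)=(W/pi)*sinc(W*t/pi) is the impulse response of the ideal low-pass filter with cutoff W (here W=19).
Its Fourier transform is a rectangular function:
F(omega)=1 for |omega| < 19, 0 otherwise

Answer: rect(omega/38) [i.e., 1 for |omega| < 19, 0 otherwise]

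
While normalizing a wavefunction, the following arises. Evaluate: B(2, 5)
B(x,y)=Γ(x)Γ(y)/Γ(x+y)=(x-1)!(y-1)!/(x+y-1)!
B(2,5)=1!·4!/6!=1/30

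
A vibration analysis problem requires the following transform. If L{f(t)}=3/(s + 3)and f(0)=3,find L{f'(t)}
L{f'(t)} = s·F(s) - f(0) = 3s/(s + 3) - 3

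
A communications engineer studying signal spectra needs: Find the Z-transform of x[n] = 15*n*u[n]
Z{n * u[n]}=z/(z-1)^2
By linearity: Z{15 * n * u[n]}=15z/(z-1)^2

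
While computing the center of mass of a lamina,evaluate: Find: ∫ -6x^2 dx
Using power rule: ∫ -6x^2 dx = -6/3 x^3 + C = -2x^3 + C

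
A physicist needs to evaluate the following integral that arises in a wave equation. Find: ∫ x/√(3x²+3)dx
Let u = 3x² + 3, du = 6x dx
∫ (1/6)·u^(-1/2) du = √u/3 + C

Answer: √(3x² + 3)/3 + C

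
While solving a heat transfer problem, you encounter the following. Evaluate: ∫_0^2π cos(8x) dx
Antiderivative: sin(8x)/8
Evaluate at bounds: [sin(8·2π)/8] - [sin(8·0)/8]
=((0) - (0))/8=0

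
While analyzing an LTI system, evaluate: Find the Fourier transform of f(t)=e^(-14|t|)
Using the standard pair: F{e^(-a|t|)} = 2a/(a^2+omega^2)
With a = 14: F(omega) = 28/(196+omega^2)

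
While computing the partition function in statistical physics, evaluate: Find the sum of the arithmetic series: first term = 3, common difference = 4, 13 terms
Last term: a_n=3+(13-1)·4=51
Sum=n(a_1+a_n)/2=13(3+51)/2=351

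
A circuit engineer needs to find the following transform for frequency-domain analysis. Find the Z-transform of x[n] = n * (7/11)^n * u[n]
Using the property Z{n*a^n*u[n]} = az/(z-a)^2
With a = 7/11: X(z) = (7/11)z/(z - 7/11)^2, |z| > 7/11

Answer: (7/11)z/(z - 7/11)^2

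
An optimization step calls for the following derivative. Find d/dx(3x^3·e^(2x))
Product rule: (fg)' = f'g + fg'
f = 3x^3, f' = 9x^2
g = e^(2x), g' = 2·e^(2x)

Answer: 9x^2·e^(2x) + 6x^3·e^(2x)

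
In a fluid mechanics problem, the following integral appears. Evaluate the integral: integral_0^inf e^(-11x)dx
integral_0^inf e^(-11x) dx=[-1/11 * e^(-11x)]_0^inf
=0 - (-1/11)=1/11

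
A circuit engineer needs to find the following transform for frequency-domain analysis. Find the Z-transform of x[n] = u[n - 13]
Using the time-shift property: Z{u[n-13]} = z^(-13) * z/(z-1)
= z^(-12)/(z-1)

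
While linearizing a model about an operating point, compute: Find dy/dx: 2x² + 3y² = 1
Differentiate: 4x+6y·(dy/dx)=0
dy/dx=-4x/(6y)=-(2/3)·(x/y)

Answer: dy/dx=-(2/3)·(x/y)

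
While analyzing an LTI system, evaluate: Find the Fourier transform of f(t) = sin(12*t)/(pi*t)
sin(W * t)/(pi * t) = (W/pi) * sinc(W * t/pi) is the impulse response of the ideal low-pass filter with cutoff W (here W = 12).
Its Fourier transform is a rectangular function:
F(omega) = 1 for |omega| < 12, 0 otherwise

Answer: rect(omega/24) [i.e., 1 for |omega| < 12, 0 otherwise]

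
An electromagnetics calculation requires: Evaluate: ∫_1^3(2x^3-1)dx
Step 1: Find antiderivative F(x)=(1/2)x^4 - x
Step 2: F(3) - F(1)=75/2 - (-1/2)=38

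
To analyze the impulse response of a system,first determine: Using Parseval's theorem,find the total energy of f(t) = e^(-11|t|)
Parseval's theorem: E = integral |f(t)|^2 dt = (1/2pi) integral |F(omega)|^2 domega
E = integral_{-inf}^{inf} e^(-22|t|) dt = 2 * integral_0^inf e^(-22t) dt = 2/(2 * 11) = 1/11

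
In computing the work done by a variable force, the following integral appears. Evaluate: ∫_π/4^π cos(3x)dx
Antiderivative: sin(3x)/3
Evaluate at bounds: [sin(3·π)/3] - [sin(3·π/4)/3]
= ((0) - (√2/2))/3 = -√2/6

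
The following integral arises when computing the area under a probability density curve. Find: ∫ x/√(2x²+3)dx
Let u=2x² + 3, du=4x dx
∫ (1/4)·u^(-1/2) du=√u/2 + C

Answer: √(2x² + 3)/2 + C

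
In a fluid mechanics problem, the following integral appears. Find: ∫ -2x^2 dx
Using power rule: ∫ -2x^2 dx = -2/3 x^3+C = (-2/3)x^3+C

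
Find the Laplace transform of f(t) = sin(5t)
L{sin(wt)} = w/(s² + w²)
L{sin(5t)} = 5/(s² + 25)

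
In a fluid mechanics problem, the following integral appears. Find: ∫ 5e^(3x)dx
Since d/dx[e^(3x)] = 3e^(3x), we get 5/3 e^(3x) + C

Answer: (5/3)e^(3x) + C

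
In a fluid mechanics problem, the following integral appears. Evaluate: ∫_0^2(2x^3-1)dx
Step 1: Find antiderivative F(x) = (1/2)x^4 - x
Step 2: F(2) - F(0) = 6 - (0) = 6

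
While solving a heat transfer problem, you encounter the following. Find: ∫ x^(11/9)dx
Power rule: ∫ x^(11/9) dx = x^(20/9)/(20/9) + C

Answer: (9/20)·x^(20/9) + C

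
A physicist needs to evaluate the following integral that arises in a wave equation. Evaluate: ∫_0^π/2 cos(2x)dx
Antiderivative: sin(2x)/2
Evaluate at bounds: [sin(2·π/2)/2] - [sin(2·0)/2]
= ((0) - (0))/2 = 0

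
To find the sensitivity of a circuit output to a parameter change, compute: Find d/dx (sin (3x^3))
Chain rule: d/dx[sin(u)]=cos(u)·u' where u=3x^3
u'=9x^2

Answer: 9x^2·cos(3x^3)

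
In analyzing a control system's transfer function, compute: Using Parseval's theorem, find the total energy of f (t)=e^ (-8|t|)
Parseval's theorem: E = integral |f(t)|^2 dt = (1/2pi) integral |F(omega)|^2 domega
E = integral_{-inf}^{inf} e^(-16|t|) dt = 2 * integral_0^inf e^(-16t) dt = 2/(2 * 8) = 1/8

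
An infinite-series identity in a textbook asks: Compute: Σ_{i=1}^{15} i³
Using formula: Σ i^3=[n(n+1)/2]²=[15·16/2]²=14400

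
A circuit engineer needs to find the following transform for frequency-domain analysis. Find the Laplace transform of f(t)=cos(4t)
L{cos(wt)}=s/(s²+w²)
L{cos(4t)}=s/(s²+16)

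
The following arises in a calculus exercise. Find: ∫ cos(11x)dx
Using substitution u = 11x: ∫ cos(u) du/11 = sin(u)/11 + C

Answer: (1/11)sin(11x) + C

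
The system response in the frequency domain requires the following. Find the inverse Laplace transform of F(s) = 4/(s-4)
L^(-1){4/(s-a)}=c·e^(at)
Here a=4, c=4

Answer: 4e^(4t)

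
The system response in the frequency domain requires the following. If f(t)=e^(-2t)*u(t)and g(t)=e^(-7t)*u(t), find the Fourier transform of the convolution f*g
By the convolution theorem: F{f*g}=F(omega)*G(omega)
F(omega)=1/(2+j*omega), G(omega)=1/(7+j*omega)
F{f*g}=1/((2+j*omega)(7+j*omega))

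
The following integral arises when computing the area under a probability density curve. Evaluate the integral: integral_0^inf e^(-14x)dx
integral_0^inf e^(-14x) dx=[-1/14 * e^(-14x)]_0^inf
=0 - (-1/14)=1/14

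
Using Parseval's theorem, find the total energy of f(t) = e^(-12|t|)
Parseval's theorem: E=integral |f(t)|^2 dt=(1/2pi) integral |F(omega)|^2 domega
E=integral_{-inf}^{inf} e^(-24|t|) dt=2*integral_0^inf e^(-24t) dt=2/(2*12)=1/12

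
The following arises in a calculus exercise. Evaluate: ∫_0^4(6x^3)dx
Step 1: Find antiderivative F(x) = (3/2)x^4
Step 2: F(4) - F(0) = 384 - (0) = 384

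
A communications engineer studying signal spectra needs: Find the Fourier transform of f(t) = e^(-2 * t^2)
The Fourier transform of a Gaussian e^(-a * t^2) is sqrt(pi/a) * e^(-omega^2/(4a)).
With a = 2: F(omega) = sqrt(pi/2) * e^(-omega^2/8)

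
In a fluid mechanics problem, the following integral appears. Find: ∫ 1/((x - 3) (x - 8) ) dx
Partial fractions: 1/((x-3)(x-8)) = A/(x-3)+B/(x-8)
A = -1/5, B = 1/5
∫ [-1/5· 1/(x-3)+1/5· 1/(x-8)] dx
= (1/5)[ln|x-8| - ln|x-3|]+C

Answer: (1/5)·ln|(x-8)/(x-3)|+C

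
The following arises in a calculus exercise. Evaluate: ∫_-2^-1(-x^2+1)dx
Step 1: Find antiderivative F(x)=(-1/3)x^3+x
Step 2: F(-1) - F(-2)=-2/3 - (2/3)=-4/3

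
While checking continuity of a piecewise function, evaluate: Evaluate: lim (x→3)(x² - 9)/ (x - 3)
Factor: (x² - 9) = (x-3)(x+3)
Cancel (x-3): lim(x→3) (x+3) = 6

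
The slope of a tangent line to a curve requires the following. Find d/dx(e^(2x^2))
Chain rule: d/dx[e^u]=e^u · u' where u=2x^2
u'=4x

Answer: 4x·e^(2x^2)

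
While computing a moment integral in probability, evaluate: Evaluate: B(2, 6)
B(x,y)=Γ(x)Γ(y)/Γ(x+y)=(x-1)!(y-1)!/(x+y-1)!
B(2,6)=1!·5!/7!=1/42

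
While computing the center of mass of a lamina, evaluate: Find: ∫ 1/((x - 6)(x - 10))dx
Partial fractions: 1/((x-6)(x-10))=A/(x-6)+B/(x-10)
A=-1/4, B=1/4
∫ [-1/4· 1/(x-6)+1/4· 1/(x-10)] dx
=(1/4)[ln|x-10| - ln|x-6|]+C

Answer: (1/4)·ln|(x-10)/(x-6)|+C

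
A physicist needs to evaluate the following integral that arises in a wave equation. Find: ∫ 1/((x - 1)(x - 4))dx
Partial fractions: 1/((x-1)(x-4))=A/(x-1) + B/(x-4)
A=-1/3, B=1/3
∫ [-1/3· 1/(x-1) + 1/3· 1/(x-4)] dx
=(1/3)[ln|x-4| - ln|x-1|] + C

Answer: (1/3)·ln|(x-4)/(x-1)| + C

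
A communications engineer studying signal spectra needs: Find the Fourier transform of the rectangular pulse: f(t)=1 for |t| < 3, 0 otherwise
F(omega) = integral from -3 to 3 of e^(-j*omega*t) dt
= 2*sin(3*omega)/omega = 6*sinc(3*omega/pi)

Answer: 2*sin(3*omega)/omega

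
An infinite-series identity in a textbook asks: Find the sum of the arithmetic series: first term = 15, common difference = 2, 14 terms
Last term: a_n = 15+(14-1)·2 = 41
Sum = n(a_1+a_n)/2 = 14(15+41)/2 = 392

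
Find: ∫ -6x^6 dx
Using power rule: ∫ -6x^6 dx=-6/7 x^7 + C=(-6/7)x^7 + C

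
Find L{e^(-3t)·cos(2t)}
First shifting: L{e^(at)f(t)}=F(s-a)
L{cos(2t)}=s/(s²+4)
Shift: (s+3)/((s+3)²+4)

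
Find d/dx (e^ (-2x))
Chain rule: d/dx[e^u]=e^u · u' where u=-2x
u'=-2

Answer: -2·e^(-2x)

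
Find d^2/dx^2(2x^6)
Apply power rule 2 times:
d^1: 12x^5
d^2: 60x^4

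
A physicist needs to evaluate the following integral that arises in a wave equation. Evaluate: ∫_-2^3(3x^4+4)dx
Step 1: Find antiderivative F(x)=(3/5)x^5 + 4x
Step 2: F(3) - F(-2)=789/5 - (-136/5)=185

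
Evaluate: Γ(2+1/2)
Γ(n + 1/2) = (2n)!√π/(4^n·n!)
= 24√π/(16·2) = (3/4)·√π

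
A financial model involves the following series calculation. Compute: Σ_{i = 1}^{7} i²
Using formula: Σ i^2 = n(n+1)(2n+1)/6 = 7·8·15/6 = 140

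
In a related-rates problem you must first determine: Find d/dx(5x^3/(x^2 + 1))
Quotient rule: (f/g)' = (f'g - fg')/g²
f = 5x^3, f' = 15x^2
g = x^2+1, g' = 2x

Answer: (15x^2·(x^2+1)-10x^4)/(x^2+1)²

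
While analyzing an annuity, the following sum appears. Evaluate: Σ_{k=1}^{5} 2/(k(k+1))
Partial fractions: 2/(k(k+1)) = 2/k - 2/(k+1)
Telescoping sum: 2(1-1/6) = 2·5/6

Answer: 5/3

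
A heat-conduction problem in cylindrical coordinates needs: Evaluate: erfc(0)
erfc(x)=1 - erf(x); erfc(0)=1 - erf(0)=1 - 0=1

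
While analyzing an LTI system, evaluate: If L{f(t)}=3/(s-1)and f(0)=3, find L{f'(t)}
L{f'(t)}=s·F(s) - f(0)=3s/(s-1)-3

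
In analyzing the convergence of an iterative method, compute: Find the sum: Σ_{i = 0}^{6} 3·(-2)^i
Geometric series: S=a(1 - r^n)/(1 - r)
a=3, r=-2, n=7
S=3(1 + 128)/3=129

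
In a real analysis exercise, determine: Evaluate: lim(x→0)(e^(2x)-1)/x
L'Hôpital (0/0): lim 2e^(2x)/1=2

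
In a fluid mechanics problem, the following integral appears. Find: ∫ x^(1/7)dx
Power rule: ∫ x^(1/7) dx = x^(8/7)/(8/7) + C

Answer: (7/8)·x^(8/7) + C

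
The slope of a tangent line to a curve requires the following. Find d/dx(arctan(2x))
d/dx[arctan(u)] = u'/(1+u²), u = 2x, u' = 2

Answer: 2/(1+4x²)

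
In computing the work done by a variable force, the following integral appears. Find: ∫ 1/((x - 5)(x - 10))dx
Partial fractions: 1/((x-5)(x-10)) = A/(x-5)+B/(x-10)
A = -1/5, B = 1/5
∫ [-1/5· 1/(x-5)+1/5· 1/(x-10)] dx
= (1/5)[ln|x-10| - ln|x-5|]+C

Answer: (1/5)·ln|(x-10)/(x-5)|+C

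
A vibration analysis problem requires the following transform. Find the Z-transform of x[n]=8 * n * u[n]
Z{n*u[n]} = z/(z-1)^2
By linearity: Z{8*n*u[n]} = 8z/(z-1)^2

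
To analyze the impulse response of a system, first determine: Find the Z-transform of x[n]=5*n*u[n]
Z{n * u[n]}=z/(z-1)^2
By linearity: Z{5 * n * u[n]}=5z/(z-1)^2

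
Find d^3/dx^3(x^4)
Apply power rule 3 times:
d^1: 4x^3
d^2: 12x^2
d^3: 24x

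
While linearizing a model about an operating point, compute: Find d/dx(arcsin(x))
d/dx[arcsin(u)]=u'/√(1-u²), u=x, u'=1

Answer: 1/√(1-x²)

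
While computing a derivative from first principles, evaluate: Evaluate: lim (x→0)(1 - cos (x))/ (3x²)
Using 1-cos(u) ≈ u²/2 for small u:
(1-cos(x)) ≈ (x)²/2 = 1x²/2
So limit = 1/(2·3) = 1/6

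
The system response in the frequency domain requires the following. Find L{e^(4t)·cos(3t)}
First shifting: L{e^(at)f(t)}=F(s-a)
L{cos(3t)}=s/(s² + 9)
Shift: (s-4)/((s-4)² + 9)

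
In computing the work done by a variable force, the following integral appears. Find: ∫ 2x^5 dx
Using power rule: ∫ 2x^5 dx = 2/6 x^6 + C = (1/3)x^6 + C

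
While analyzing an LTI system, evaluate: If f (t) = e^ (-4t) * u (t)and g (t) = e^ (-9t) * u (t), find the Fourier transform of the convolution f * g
By the convolution theorem: F{f*g}=F(omega)*G(omega)
F(omega)=1/(4+j*omega), G(omega)=1/(9+j*omega)
F{f*g}=1/((4+j*omega)(9+j*omega))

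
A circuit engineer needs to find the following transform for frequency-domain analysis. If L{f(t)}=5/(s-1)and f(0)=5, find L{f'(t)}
L{f'(t)}=s·F(s) - f(0)=5s/(s-1)-5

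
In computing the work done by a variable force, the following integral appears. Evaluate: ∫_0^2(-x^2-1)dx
Step 1: Find antiderivative F(x) = (-1/3)x^3 - x
Step 2: F(2) - F(0) = -14/3 - (0) = -14/3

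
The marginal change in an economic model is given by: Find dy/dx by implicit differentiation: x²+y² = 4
Differentiate both sides: 2x+2y·(dy/dx) = 0
Solve: dy/dx = -2x/(2y) = -x/y

Answer: dy/dx = -x/y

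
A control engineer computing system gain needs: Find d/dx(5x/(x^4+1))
Quotient rule: (f/g)'=(f'g - fg')/g²
f=5x, f'=5
g=x^4 + 1, g'=4x^3

Answer: (5·(x^4 + 1) - 20x^4)/(x^4 + 1)²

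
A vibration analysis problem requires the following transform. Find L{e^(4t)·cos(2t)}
First shifting: L{e^(at)f(t)} = F(s-a)
L{cos(2t)} = s/(s² + 4)
Shift: (s-4)/((s-4)² + 4)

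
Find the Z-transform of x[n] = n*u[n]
Standard pair: Z{n * u[n]} = z/(z-1)^2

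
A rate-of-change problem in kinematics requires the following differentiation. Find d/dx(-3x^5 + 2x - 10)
Power rule: d/dx(ax^n)=n·a·x^(n-1)
Term by term: -15·x^4+2

Answer: -15x^4+2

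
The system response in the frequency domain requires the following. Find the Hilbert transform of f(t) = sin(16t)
The Hilbert transform shifts each frequency component by -pi/2.
H{sin(wt)}=-cos(wt)
With w=16: H{sin(16t)}=-cos(16t)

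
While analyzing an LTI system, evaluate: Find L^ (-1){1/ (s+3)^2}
L^(-1){1/(s-a)^n}=t^(n-1)·e^(at)/(n-1)!
Here a=-3, n=2: t^1·e^(-3t)/1

Answer: t·e^(-3t)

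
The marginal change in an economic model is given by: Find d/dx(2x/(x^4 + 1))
Quotient rule: (f/g)' = (f'g - fg')/g²
f = 2x, f' = 2
g = x^4+1, g' = 4x^3

Answer: (2·(x^4+1)-8x^4)/(x^4+1)²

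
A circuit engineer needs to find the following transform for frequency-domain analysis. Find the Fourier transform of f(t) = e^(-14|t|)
Using the standard pair: F{e^(-a|t|)}=2a/(a^2 + omega^2)
With a=14: F(omega)=28/(196 + omega^2)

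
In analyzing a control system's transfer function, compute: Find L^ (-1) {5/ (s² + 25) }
L^(-1){w/(s²+w²)}=sin(wt)
Here w=5

Answer: sin(5t)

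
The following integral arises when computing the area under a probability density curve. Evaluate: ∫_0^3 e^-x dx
Antiderivative: -e^-x
Evaluate: -(e^-3-1)

Answer: (e^-3-1)/(-1)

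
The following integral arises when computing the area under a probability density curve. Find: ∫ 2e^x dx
Since d/dx[e^x]=+ e^x, we get 2e^x + C

Answer: 2e^x + C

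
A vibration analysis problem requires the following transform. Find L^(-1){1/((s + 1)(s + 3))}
Partial fractions: 1/((s+1)(s+3))=A/(s+1)+B/(s+3)
Cover-up: A=1/(s+3)|_{s=-1}=1/2; B=1/(s+1)|_{s=-3}=-1/2
L^(-1)=(1/2)e^(-t) - (1/2)e^(-3t)

Answer: (1/2)(e^(-t) - e^(-3t))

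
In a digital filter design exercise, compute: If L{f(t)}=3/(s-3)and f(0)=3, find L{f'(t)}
L{f'(t)}=s·F(s) - f(0)=3s/(s-3)-3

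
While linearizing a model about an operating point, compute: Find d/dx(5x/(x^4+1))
Quotient rule: (f/g)' = (f'g - fg')/g²
f = 5x, f' = 5
g = x^4 + 1, g' = 4x^3

Answer: (5·(x^4 + 1) - 20x^4)/(x^4 + 1)²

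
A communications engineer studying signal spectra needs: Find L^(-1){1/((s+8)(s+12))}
Partial fractions: 1/((s + 8)(s + 12))=A/(s + 8) + B/(s + 12)
Cover-up: A=1/(s + 12)|_{s=-8}=1/4; B=1/(s + 8)|_{s=-12}=-1/4
L^(-1)=(1/4)e^(-8t) - (1/4)e^(-12t)

Answer: (1/4)(e^(-8t) - e^(-12t))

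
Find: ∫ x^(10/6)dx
Power rule: ∫ x^(5/3) dx = x^(8/3)/(8/3) + C

Answer: (3/8)·x^(8/3) + C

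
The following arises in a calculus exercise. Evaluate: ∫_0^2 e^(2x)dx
Antiderivative: (1/2)e^(2x)
Evaluate: (1/2)(e^4-1)

Answer: (e^4-1)/2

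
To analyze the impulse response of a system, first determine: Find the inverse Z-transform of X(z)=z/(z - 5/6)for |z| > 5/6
Standard pair: z/(z-a) <-> a^n * u[n] for causal signals
With a = 5/6: x[n] = (5/6)^n * u[n]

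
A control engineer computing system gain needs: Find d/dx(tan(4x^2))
Chain rule: d/dx[tan(u)] = sec²(u)·u' where u = 4x^2
u' = 8x

Answer: 8x·sec²(4x^2)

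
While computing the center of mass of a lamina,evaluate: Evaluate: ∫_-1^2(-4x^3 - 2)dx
Step 1: Find antiderivative F(x) = -x^4 - 2x
Step 2: F(2) - F(-1) = -20 - (1) = -21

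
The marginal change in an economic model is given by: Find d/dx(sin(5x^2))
Chain rule: d/dx[sin(u)]=cos(u)·u' where u=5x^2
u'=10x

Answer: 10x·cos(5x^2)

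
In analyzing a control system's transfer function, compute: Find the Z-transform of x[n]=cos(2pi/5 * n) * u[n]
Z{cos(w0*n)*u[n]}=z(z - cos(w0))/(z^2-2z*cos(w0)+1)
With w0=2pi/5: X(z)=z(z - cos(2pi/5))/(z^2-2z*cos(2pi/5)+1)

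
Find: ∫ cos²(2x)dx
Using identity cos²(u)=(1+cos(2u))/2:
∫ (1+cos(4x))/2 dx=x/2+sin(4x)/8+C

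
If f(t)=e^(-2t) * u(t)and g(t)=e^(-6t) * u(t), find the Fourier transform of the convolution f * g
By the convolution theorem: F{f*g}=F(omega)*G(omega)
F(omega)=1/(2 + j*omega), G(omega)=1/(6 + j*omega)
F{f*g}=1/((2 + j*omega)(6 + j*omega))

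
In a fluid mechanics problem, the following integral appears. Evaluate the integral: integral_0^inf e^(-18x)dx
integral_0^inf e^(-18x) dx = [-1/18*e^(-18x)]_0^inf
= 0 - (-1/18) = 1/18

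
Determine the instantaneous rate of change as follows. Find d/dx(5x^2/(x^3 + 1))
Quotient rule: (f/g)' = (f'g - fg')/g²
f = 5x^2, f' = 10x
g = x^3 + 1, g' = 3x^2

Answer: (10x·(x^3 + 1) - 15x^4)/(x^3 + 1)²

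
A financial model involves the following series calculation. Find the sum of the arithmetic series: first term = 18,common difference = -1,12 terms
Last term: a_n=18+(12-1)·-1=7
Sum=n(a_1+a_n)/2=12(18+7)/2=150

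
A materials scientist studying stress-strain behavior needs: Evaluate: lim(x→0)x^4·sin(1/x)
Squeeze theorem: -|x^4| ≤ x^4·sin(1/x) ≤ |x^4|
Since x^4 → 0 as x → 0, by squeeze theorem the limit is 0

Answer: 0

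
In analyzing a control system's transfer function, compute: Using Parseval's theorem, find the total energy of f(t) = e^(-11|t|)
Parseval's theorem: E=integral |f(t)|^2 dt=(1/2pi) integral |F(omega)|^2 domega
E=integral_{-inf}^{inf} e^(-22|t|) dt=2*integral_0^inf e^(-22t) dt=2/(2*11)=1/11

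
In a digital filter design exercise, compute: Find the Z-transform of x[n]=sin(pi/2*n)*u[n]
Z{sin(w0*n)*u[n]} = z*sin(w0)/(z^2-2z*cos(w0)+1)
With w0 = pi/2: X(z) = z*sin(pi/2)/(z^2-2z*cos(pi/2)+1)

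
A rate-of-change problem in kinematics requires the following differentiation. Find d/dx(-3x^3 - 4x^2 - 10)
Power rule: d/dx(ax^n) = n·a·x^(n-1)
Term by term: -9·x^2-8·x

Answer: -9x^2-8x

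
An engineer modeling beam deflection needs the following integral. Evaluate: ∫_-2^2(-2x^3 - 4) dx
Step 1: Find antiderivative F(x) = (-1/2)x^4-4x
Step 2: F(2) - F(-2) = -16 - (0) = -16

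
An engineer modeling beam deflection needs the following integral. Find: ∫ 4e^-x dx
Since d/dx[e^-x] = - e^-x, we get -4e^-x + C

Answer: -4e^-x + C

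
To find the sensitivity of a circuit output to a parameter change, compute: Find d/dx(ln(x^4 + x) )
Chain rule: d/dx[ln(u)] = u'/u where u = x^4 + x
u' = 4x^3 + 1

Answer: (4x^3 + 1)/(x^4 + x)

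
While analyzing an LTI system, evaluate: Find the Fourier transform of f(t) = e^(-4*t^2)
The Fourier transform of a Gaussian e^(-a * t^2) is sqrt(pi/a) * e^(-omega^2/(4a)).
With a = 4: F(omega) = sqrt(pi)/2 * e^(-omega^2/16)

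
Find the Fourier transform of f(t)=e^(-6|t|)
Using the standard pair: F{e^(-a|t|)}=2a/(a^2 + omega^2)
With a=6: F(omega)=12/(36 + omega^2)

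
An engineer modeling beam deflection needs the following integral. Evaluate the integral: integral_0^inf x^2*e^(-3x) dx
This is a Gamma integral. Substitute u = 3x (du = 3 dx):
integral_0^inf x^2 * e^(-3x) dx = (1/3^3) integral_0^inf u^2 * e^(-u) du
= Gamma(3)/3^3 = 2!/3^3 = 2/27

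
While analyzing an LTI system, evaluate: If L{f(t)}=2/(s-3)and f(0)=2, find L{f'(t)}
L{f'(t)} = s·F(s) - f(0) = 2s/(s-3)-2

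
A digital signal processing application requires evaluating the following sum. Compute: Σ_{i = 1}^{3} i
Using formula: Σ i^1 = n(n+1)/2 = 3·4/2 = 6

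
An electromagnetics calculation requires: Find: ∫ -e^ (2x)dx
Since d/dx[e^(2x)]=2e^(2x), we get -1/2 e^(2x)+C

Answer: (-1/2)e^(2x)+C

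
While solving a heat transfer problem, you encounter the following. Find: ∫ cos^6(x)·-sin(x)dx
Let u=cos(x), du=-sin(x) dx
∫ u^6 du=u^7/7+C

Answer: cos^7(x)/7+C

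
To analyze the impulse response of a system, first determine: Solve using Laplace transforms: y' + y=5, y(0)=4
Take L of both sides: sY(s)-4+Y(s) = 5/s
Y(s)(s+1) = 5/s+4
Y(s) = 5/(s(s+1))+4/(s+1)
Partial fractions: 5/(s(s+1)) = 5/s - 5/(s+1)
So Y(s) = 5/s - 1/(s+1)
Inverse transform (L^(-1){1/s} = 1, L^(-1){1/(s+1)} = e^(-t)):

Answer: y(t) = 5 - e^(-t)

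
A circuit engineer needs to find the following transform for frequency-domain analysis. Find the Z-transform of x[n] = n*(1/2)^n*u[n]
Using the property Z{n*a^n*u[n]} = az/(z-a)^2
With a = 1/2: X(z) = (1/2)z/(z - 1/2)^2, |z| > 1/2

Answer: (1/2)z/(z - 1/2)^2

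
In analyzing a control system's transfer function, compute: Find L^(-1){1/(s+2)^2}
L^(-1){1/(s-a)^n} = t^(n-1)·e^(at)/(n-1)!
Here a = -2, n = 2: t^1·e^(-2t)/1

Answer: t·e^(-2t)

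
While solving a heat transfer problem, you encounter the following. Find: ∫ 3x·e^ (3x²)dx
Let u = 3x², du = 6x dx
∫ (1/2)e^u du = e^u/2+C

Answer: e^(3x²)/2+C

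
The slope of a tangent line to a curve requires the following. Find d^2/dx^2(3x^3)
Apply power rule 2 times:
d^1: 9x^2
d^2: 18x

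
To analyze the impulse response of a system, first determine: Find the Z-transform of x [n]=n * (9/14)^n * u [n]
Using the property Z{n * a^n * u[n]} = az/(z-a)^2
With a = 9/14: X(z) = (9/14)z/(z - 9/14)^2, |z| > 9/14

Answer: (9/14)z/(z - 9/14)^2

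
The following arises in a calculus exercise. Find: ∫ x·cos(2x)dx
By parts: u = x, dv = cos(2x) dx
du = dx, v = sin(2x)/2
= x·sin(2x)/2+cos(2x)/2²+C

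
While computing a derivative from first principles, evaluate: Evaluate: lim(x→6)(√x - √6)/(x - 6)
Multiply by conjugate (√x + √6)/(√x + √6):
= (x - 6)/((x - 6)(√x + √6)) = 1/(√x + √6)
As x → 6: 1/(2√6)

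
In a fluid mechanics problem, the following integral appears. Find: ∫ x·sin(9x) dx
By parts: u=x, dv=sin(9x) dx
du=dx, v=-cos(9x)/9
=-x·cos(9x)/9 + sin(9x)/9² + C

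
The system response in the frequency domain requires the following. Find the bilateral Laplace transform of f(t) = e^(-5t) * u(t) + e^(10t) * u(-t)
For e^(-5t) * u(t): L=1/(s + 5), Re(s) > -5
For e^(10t) * u(-t): L=-1/(s-10), Re(s) < 10
Combined: F(s)=1/(s + 5) - 1/(s-10), -5 < Re(s) < 10

Answer: 1/(s + 5) - 1/(s-10), ROC: -5 < Re(s) < 10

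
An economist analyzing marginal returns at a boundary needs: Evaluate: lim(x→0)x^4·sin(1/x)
Squeeze theorem: -|x^4| ≤ x^4·sin(1/x) ≤ |x^4|
Since x^4 → 0 as x → 0, by squeeze theorem the limit is 0

Answer: 0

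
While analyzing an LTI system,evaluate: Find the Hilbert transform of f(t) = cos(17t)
The Hilbert transform shifts each frequency component by -pi/2.
H{cos(wt)}=sin(wt)
With w=17: H{cos(17t)}=sin(17t)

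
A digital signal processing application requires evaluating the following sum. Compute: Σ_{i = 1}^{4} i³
Using formula: Σ i^3=[n(n + 1)/2]²=[4·5/2]²=100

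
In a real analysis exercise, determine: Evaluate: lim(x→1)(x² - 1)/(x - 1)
Factor: (x² - 1)=(x-1)(x + 1)
Cancel (x-1): lim(x→1) (x + 1)=2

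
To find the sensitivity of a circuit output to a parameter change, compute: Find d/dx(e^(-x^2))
Chain rule: d/dx[e^u] = e^u · u' where u = -x^2
u' = -2x

Answer: -2x·e^(-x^2)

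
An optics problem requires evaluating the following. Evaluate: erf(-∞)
erf(-∞) = -1 (the error function is odd, so erf(-∞) = -erf(∞) = -1)

Answer: -1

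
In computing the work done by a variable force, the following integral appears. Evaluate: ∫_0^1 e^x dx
Antiderivative: e^x
Evaluate: (e^1-1)

Answer: e^1-1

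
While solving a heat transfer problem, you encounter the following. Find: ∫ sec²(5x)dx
Since d/dx[tan(5x)]=5sec²(5x), integral=tan(5x)/5+C

Answer: (1/5)tan(5x)+C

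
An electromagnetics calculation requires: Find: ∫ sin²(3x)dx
Using identity sin²(u) = (1 - cos(2u))/2:
∫ (1 - cos(6x))/2 dx = x/2 - sin(6x)/12+C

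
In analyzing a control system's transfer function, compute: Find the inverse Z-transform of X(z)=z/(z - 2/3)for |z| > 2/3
Standard pair: z/(z-a) <-> a^n * u[n] for causal signals
With a=2/3: x[n]=(2/3)^n * u[n]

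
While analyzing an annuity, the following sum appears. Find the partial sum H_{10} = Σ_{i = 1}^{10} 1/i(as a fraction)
H_10=1 + 1/2 + 1/3 + ... + 1/10
=7381/2520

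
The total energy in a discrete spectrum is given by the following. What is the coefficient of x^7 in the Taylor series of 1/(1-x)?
1/(1-x)=Σ x^n for |x|<1
All coefficients are 1

Answer: 1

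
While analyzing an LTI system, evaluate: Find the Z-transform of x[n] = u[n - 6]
Using the time-shift property: Z{u[n-6]} = z^(-6) * z/(z-1)
= z^(-5)/(z-1)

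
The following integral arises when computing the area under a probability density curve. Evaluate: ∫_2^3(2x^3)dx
Step 1: Find antiderivative F(x) = (1/2)x^4
Step 2: F(3) - F(2) = 81/2 - (8) = 65/2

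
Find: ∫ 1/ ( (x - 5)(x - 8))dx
Partial fractions: 1/((x-5)(x-8))=A/(x-5)+B/(x-8)
A=-1/3, B=1/3
∫ [-1/3· 1/(x-5)+1/3· 1/(x-8)] dx
=(1/3)[ln|x-8| - ln|x-5|]+C

Answer: (1/3)·ln|(x-8)/(x-5)|+C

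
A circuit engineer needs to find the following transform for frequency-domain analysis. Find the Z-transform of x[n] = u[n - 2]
Using the time-shift property: Z{u[n-2]}=z^(-2)*z/(z-1)
=z^(-1)/(z-1)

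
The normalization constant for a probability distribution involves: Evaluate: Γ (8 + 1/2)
Γ(n+1/2) = (2n)!√π/(4^n·n!)
= 20922789888000√π/(65536·40320) = (2027025/256)·√π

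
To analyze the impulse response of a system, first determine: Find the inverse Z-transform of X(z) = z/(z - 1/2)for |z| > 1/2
Standard pair: z/(z-a) <-> a^n*u[n] for causal signals
With a=1/2: x[n]=(1/2)^n*u[n]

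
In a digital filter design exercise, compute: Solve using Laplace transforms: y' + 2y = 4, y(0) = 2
Take L of both sides: sY(s) - 2 + 2Y(s) = 4/s
Y(s)(s + 2) = 4/s + 2
Y(s) = 4/(s(s + 2)) + 2/(s + 2)
Partial fractions: 4/(s(s + 2)) = 2/s - 2/(s + 2)
So Y(s) = 2/s
Inverse transform (L^(-1){1/s} = 1, L^(-1){1/(s + 2)} = e^(-2t)):

Answer: y(t) = 2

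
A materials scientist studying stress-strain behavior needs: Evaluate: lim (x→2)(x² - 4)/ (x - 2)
Factor: (x² - 4)=(x-2)(x+2)
Cancel (x-2): lim(x→2) (x+2)=4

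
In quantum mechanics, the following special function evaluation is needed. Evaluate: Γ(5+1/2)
Γ(n+1/2)=(2n)!√π/(4^n·n!)
=3628800√π/(1024·120)=(945/32)·√π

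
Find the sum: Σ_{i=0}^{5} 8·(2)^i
Geometric series: S = a(1 - r^n)/(1 - r)
a = 8, r = 2, n = 6
S = 8(1 - 64)/-1 = 504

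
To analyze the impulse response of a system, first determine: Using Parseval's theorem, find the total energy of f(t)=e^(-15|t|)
Parseval's theorem: E=integral |f(t)|^2 dt=(1/2pi) integral |F(omega)|^2 domega
E=integral_{-inf}^{inf} e^(-30|t|) dt=2*integral_0^inf e^(-30t) dt=2/(2*15)=1/15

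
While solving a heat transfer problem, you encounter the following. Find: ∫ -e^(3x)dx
Since d/dx[e^(3x)]=3e^(3x), we get -1/3 e^(3x)+C

Answer: (-1/3)e^(3x)+C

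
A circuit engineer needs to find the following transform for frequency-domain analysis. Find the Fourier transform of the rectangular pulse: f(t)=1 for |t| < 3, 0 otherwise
F(omega) = integral from -3 to 3 of e^(-j*omega*t) dt
= 2*sin(3*omega)/omega = 6*sinc(3*omega/pi)

Answer: 2*sin(3*omega)/omega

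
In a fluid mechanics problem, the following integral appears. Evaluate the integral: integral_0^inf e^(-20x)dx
integral_0^inf e^(-20x) dx = [-1/20 * e^(-20x)]_0^inf
= 0 - (-1/20) = 1/20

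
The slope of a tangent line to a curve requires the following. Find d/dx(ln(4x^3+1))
Chain rule: d/dx[ln(u)] = u'/u where u = 4x^3+1
u' = 12x^2

Answer: (12x^2)/(4x^3+1)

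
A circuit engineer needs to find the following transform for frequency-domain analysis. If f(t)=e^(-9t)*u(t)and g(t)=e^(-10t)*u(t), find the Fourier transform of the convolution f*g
By the convolution theorem: F{f * g} = F(omega) * G(omega)
F(omega) = 1/(9+j * omega), G(omega) = 1/(10+j * omega)
F{f * g} = 1/((9+j * omega)(10+j * omega))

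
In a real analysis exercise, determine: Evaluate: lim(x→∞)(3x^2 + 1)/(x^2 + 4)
Divide numerator and denominator by x^2:
lim (3 + 1/x^2)/(1 + 4/x^2)=3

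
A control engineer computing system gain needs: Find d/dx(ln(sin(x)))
Chain rule: d/dx[ln(u)]=u'/u where u=sin(x)
u'=cos(x)

Answer: (cos(x))/(sin(x))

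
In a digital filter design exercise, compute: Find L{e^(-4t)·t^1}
First shifting: L{e^(at)f(t)}=F(s-a)
L{t^1}=1/s^2
Shift s → s+4: 1/(s+4)^2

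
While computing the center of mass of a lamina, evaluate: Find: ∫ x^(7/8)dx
Power rule: ∫ x^(7/8) dx = x^(15/8)/(15/8)+C

Answer: (8/15)·x^(15/8)+C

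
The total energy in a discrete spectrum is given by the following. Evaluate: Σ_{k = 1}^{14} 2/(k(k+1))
Partial fractions: 2/(k(k+1)) = 2/k - 2/(k+1)
Telescoping sum: 2(1-1/15) = 2·14/15

Answer: 28/15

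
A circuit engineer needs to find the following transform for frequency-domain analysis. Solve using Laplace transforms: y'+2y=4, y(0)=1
Take L of both sides: sY(s) - 1 + 2Y(s) = 4/s
Y(s)(s + 2) = 4/s + 1
Y(s) = 4/(s(s + 2)) + 1/(s + 2)
Partial fractions: 4/(s(s + 2)) = 2/s - 2/(s + 2)
So Y(s) = 2/s - 1/(s + 2)
Inverse transform (L^(-1){1/s} = 1, L^(-1){1/(s + 2)} = e^(-2t)):

Answer: y(t) = 2 - e^(-2t)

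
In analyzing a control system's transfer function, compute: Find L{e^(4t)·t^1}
First shifting: L{e^(at)f(t)} = F(s-a)
L{t^1} = 1/s^2
Shift s → s-4: 1/(s-4)^2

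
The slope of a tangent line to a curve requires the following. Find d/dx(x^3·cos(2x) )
Product rule: (fg)' = f'g + fg'
f = x^3, f' = 3x^2
g = cos(2x), g' = -2·sin(2x)

Answer: 3x^2·cos(2x) - 2x^3·sin(2x)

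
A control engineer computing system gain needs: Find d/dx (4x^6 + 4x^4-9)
Power rule: d/dx(ax^n) = n·a·x^(n-1)
Term by term: 24·x^5+16·x^3

Answer: 24x^5+16x^3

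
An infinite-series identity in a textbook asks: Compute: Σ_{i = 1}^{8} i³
Using formula: Σ i^3 = [n(n+1)/2]² = [8·9/2]² = 1296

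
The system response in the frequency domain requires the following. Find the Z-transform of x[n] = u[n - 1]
Using the time-shift property: Z{u[n-1]}=z^(-1) * z/(z-1)
=z^(0)/(z-1)

Answer: 1/(z-1)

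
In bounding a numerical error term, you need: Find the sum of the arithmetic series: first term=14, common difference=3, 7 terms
Last term: a_n=14+(7-1)·3=32
Sum=n(a_1+a_n)/2=7(14+32)/2=161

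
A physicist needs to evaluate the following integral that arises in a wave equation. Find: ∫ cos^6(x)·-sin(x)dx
Let u=cos(x), du=-sin(x) dx
∫ u^6 du=u^7/7 + C

Answer: cos^7(x)/7 + C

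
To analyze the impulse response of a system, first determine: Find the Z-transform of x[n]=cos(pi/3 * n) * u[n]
Z{cos(w0 * n) * u[n]} = z(z - cos(w0))/(z^2-2z * cos(w0)+1)
With w0 = pi/3: X(z) = z(z - cos(pi/3))/(z^2-2z * cos(pi/3)+1)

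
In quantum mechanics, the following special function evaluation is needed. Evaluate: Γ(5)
Γ(n) = (n-1)! for positive integers
Γ(5) = 4! = 24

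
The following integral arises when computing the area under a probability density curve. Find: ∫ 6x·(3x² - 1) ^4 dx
Let u = 3x² - 1, du = 6x dx
∫ u^4 du = u^5/5+C

Answer: (3x² - 1)^5/5+C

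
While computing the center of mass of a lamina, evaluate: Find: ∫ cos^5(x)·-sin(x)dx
Let u = cos(x), du = -sin(x) dx
∫ u^5 du = u^6/6+C

Answer: cos^6(x)/6+C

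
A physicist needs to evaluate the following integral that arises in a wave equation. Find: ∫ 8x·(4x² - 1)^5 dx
Let u=4x² - 1, du=8x dx
∫ u^5 du=u^6/6 + C

Answer: (4x² - 1)^6/6 + C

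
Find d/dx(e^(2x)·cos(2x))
Product rule: (fg)'=f'g + fg'
f=e^(2x), f'=2·e^(2x)
g=cos(2x), g'=-2·sin(2x)

Answer: 2·e^(2x)·cos(2x) - 2·e^(2x)·sin(2x)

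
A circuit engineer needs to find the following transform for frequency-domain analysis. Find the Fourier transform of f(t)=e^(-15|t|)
Using the standard pair: F{e^(-a|t|)} = 2a/(a^2+omega^2)
With a = 15: F(omega) = 30/(225+omega^2)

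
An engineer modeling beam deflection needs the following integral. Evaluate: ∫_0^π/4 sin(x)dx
Antiderivative: -cos(x)
Evaluate at bounds: [-cos(1·π/4)/1] - [-cos(1·0)/1]
=(-(√2/2)+(1))/1=1 - √2/2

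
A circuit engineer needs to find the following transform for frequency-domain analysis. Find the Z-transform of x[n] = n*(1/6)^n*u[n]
Using the property Z{n*a^n*u[n]}=az/(z-a)^2
With a=1/6: X(z)=(1/6)z/(z - 1/6)^2, |z| > 1/6

Answer: (1/6)z/(z - 1/6)^2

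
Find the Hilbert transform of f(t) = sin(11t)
The Hilbert transform shifts each frequency component by -pi/2.
H{sin(wt)} = -cos(wt)
With w = 11: H{sin(11t)} = -cos(11t)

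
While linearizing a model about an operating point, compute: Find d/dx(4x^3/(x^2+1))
Quotient rule: (f/g)'=(f'g - fg')/g²
f=4x^3, f'=12x^2
g=x^2+1, g'=2x

Answer: (12x^2·(x^2+1)-8x^4)/(x^2+1)²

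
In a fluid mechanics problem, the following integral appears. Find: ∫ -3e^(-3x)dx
Since d/dx[e^(-3x)] = -3e^(-3x), we get 1 e^(-3x) + C

Answer: e^(-3x) + C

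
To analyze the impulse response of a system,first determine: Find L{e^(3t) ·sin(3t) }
First shifting: L{e^(at)f(t)}=F(s-a)
L{sin(3t)}=3/(s² + 9)
Shift: 3/((s-3)² + 9)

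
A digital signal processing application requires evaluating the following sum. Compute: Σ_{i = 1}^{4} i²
Using formula: Σ i^2 = n(n + 1)(2n + 1)/6 = 4·5·9/6 = 30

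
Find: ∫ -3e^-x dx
Since d/dx[e^-x]=- e^-x, we get 3e^-x+C

Answer: 3e^-x+C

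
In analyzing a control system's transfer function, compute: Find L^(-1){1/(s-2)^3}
L^(-1){1/(s-a)^n} = t^(n-1)·e^(at)/(n-1)!
Here a = 2, n = 3: t^2·e^(2t)/2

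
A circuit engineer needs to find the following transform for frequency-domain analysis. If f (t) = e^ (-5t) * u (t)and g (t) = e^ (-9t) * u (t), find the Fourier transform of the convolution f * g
By the convolution theorem: F{f*g} = F(omega)*G(omega)
F(omega) = 1/(5+j*omega), G(omega) = 1/(9+j*omega)
F{f*g} = 1/((5+j*omega)(9+j*omega))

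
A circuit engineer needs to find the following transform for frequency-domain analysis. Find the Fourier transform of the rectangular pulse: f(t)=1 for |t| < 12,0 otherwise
F(omega) = integral from -12 to 12 of e^(-j*omega*t) dt
= 2*sin(12*omega)/omega = 24*sinc(12*omega/pi)

Answer: 2*sin(12*omega)/omega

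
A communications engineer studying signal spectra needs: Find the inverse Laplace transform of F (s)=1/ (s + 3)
L^(-1){1/(s-a)}=c·e^(at)
Here a=-3, c=1

Answer: e^(-3t)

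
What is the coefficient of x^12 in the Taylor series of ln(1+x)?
ln(1+x)=Σ (-1)^(n+1) x^n/n
Coefficient of x^12=(-1)^13/12=-1/12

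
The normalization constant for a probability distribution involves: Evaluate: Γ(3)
Γ(n) = (n-1)! for positive integers
Γ(3) = 2! = 2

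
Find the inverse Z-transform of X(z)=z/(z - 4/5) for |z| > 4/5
Standard pair: z/(z-a) <-> a^n*u[n] for causal signals
With a=4/5: x[n]=(4/5)^n*u[n]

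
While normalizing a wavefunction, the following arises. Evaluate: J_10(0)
J_n(0) = 0 for all n > 0 (Bessel function of first kind)
J_10(0) = 0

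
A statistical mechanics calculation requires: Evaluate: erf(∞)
erf(∞)=1 (the error function converges to 1)

Answer: 1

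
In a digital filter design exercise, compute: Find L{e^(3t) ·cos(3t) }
First shifting: L{e^(at)f(t)}=F(s-a)
L{cos(3t)}=s/(s²+9)
Shift: (s-3)/((s-3)²+9)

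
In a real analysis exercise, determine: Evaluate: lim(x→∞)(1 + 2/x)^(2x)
Rewrite as [(1 + 2/x)^x]^2.
lim(1 + 2/x)^x = e^2, so limit = (e^2)^2 = e^4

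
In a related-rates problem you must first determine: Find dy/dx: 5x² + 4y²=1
Differentiate: 10x+8y·(dy/dx) = 0
dy/dx = -10x/(8y) = -(5/4)·(x/y)

Answer: dy/dx = -(5/4)·(x/y)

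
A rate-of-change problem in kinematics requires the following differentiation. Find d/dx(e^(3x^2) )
Chain rule: d/dx[e^u] = e^u · u' where u = 3x^2
u' = 6x

Answer: 6x·e^(3x^2)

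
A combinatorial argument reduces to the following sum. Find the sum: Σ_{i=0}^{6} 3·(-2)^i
Geometric series: S = a(1 - r^n)/(1 - r)
a = 3, r = -2, n = 7
S = 3(1+128)/3 = 129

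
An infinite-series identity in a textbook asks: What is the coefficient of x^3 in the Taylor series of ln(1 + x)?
ln(1 + x)=Σ (-1)^(n + 1) x^n/n
Coefficient of x^3=(-1)^4/3=1/3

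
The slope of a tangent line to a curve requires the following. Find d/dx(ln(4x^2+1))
Chain rule: d/dx[ln(u)]=u'/u where u=4x^2+1
u'=8x

Answer: (8x)/(4x^2+1)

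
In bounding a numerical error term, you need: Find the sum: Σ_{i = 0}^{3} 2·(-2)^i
Geometric series: S=a(1 - r^n)/(1 - r)
a=2, r=-2, n=4
S=2(1-16)/3=-10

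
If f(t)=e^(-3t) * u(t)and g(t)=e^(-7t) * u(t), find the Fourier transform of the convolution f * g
By the convolution theorem: F{f * g}=F(omega) * G(omega)
F(omega)=1/(3 + j * omega), G(omega)=1/(7 + j * omega)
F{f * g}=1/((3 + j * omega)(7 + j * omega))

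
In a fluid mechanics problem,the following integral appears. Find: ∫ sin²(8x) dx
Using identity sin²(u) = (1 - cos(2u))/2:
∫ (1 - cos(16x))/2 dx = x/2 - sin(16x)/32+C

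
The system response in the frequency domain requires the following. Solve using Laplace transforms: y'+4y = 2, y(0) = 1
Take L of both sides: sY(s)-1+4Y(s)=2/s
Y(s)(s+4)=2/s+1
Y(s)=2/(s(s+4))+1/(s+4)
Partial fractions: 2/(s(s+4))=(1/2)/s - (1/2)/(s+4)
So Y(s)=(1/2)/s+(1/2)/(s+4)
Inverse transform (L^(-1){1/s}=1, L^(-1){1/(s+4)}=e^(-4t)):

Answer: y(t)=1/2+(1/2)·e^(-4t)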